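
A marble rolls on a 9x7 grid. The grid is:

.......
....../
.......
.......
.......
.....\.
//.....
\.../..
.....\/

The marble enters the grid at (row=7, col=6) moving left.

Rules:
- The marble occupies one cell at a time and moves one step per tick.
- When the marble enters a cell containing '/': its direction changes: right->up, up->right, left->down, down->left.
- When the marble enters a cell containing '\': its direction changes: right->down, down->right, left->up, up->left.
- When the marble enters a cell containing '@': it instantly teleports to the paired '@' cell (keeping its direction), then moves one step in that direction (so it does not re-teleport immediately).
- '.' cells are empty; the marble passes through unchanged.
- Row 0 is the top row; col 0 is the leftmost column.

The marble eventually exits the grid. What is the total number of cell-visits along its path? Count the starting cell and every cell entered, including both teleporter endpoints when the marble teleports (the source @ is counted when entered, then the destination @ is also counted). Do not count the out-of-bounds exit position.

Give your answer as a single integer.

Answer: 4

Derivation:
Step 1: enter (7,6), '.' pass, move left to (7,5)
Step 2: enter (7,5), '.' pass, move left to (7,4)
Step 3: enter (7,4), '/' deflects left->down, move down to (8,4)
Step 4: enter (8,4), '.' pass, move down to (9,4)
Step 5: at (9,4) — EXIT via bottom edge, pos 4
Path length (cell visits): 4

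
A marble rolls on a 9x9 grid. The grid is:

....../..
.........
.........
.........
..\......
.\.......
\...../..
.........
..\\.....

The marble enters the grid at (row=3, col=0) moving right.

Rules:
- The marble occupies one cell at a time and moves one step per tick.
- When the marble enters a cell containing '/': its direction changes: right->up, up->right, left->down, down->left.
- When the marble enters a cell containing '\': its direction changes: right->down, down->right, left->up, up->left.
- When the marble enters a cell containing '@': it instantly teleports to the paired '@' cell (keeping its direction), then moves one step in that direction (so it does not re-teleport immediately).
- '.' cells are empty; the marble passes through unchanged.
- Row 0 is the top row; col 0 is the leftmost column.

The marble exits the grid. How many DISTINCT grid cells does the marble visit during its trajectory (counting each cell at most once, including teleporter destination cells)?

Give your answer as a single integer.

Step 1: enter (3,0), '.' pass, move right to (3,1)
Step 2: enter (3,1), '.' pass, move right to (3,2)
Step 3: enter (3,2), '.' pass, move right to (3,3)
Step 4: enter (3,3), '.' pass, move right to (3,4)
Step 5: enter (3,4), '.' pass, move right to (3,5)
Step 6: enter (3,5), '.' pass, move right to (3,6)
Step 7: enter (3,6), '.' pass, move right to (3,7)
Step 8: enter (3,7), '.' pass, move right to (3,8)
Step 9: enter (3,8), '.' pass, move right to (3,9)
Step 10: at (3,9) — EXIT via right edge, pos 3
Distinct cells visited: 9 (path length 9)

Answer: 9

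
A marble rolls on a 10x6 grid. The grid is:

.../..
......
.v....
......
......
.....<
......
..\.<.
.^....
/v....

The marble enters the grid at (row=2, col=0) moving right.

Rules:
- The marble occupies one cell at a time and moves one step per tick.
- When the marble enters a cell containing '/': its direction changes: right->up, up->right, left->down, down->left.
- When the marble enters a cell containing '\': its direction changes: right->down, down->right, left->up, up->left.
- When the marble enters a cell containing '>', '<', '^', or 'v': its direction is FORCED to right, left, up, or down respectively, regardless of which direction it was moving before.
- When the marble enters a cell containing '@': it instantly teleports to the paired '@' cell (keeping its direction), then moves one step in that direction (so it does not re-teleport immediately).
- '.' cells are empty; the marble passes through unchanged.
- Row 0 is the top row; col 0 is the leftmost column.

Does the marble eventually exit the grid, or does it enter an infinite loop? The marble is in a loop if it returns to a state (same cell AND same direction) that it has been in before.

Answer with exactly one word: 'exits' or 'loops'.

Answer: loops

Derivation:
Step 1: enter (2,0), '.' pass, move right to (2,1)
Step 2: enter (2,1), 'v' forces right->down, move down to (3,1)
Step 3: enter (3,1), '.' pass, move down to (4,1)
Step 4: enter (4,1), '.' pass, move down to (5,1)
Step 5: enter (5,1), '.' pass, move down to (6,1)
Step 6: enter (6,1), '.' pass, move down to (7,1)
Step 7: enter (7,1), '.' pass, move down to (8,1)
Step 8: enter (8,1), '^' forces down->up, move up to (7,1)
Step 9: enter (7,1), '.' pass, move up to (6,1)
Step 10: enter (6,1), '.' pass, move up to (5,1)
Step 11: enter (5,1), '.' pass, move up to (4,1)
Step 12: enter (4,1), '.' pass, move up to (3,1)
Step 13: enter (3,1), '.' pass, move up to (2,1)
Step 14: enter (2,1), 'v' forces up->down, move down to (3,1)
Step 15: at (3,1) dir=down — LOOP DETECTED (seen before)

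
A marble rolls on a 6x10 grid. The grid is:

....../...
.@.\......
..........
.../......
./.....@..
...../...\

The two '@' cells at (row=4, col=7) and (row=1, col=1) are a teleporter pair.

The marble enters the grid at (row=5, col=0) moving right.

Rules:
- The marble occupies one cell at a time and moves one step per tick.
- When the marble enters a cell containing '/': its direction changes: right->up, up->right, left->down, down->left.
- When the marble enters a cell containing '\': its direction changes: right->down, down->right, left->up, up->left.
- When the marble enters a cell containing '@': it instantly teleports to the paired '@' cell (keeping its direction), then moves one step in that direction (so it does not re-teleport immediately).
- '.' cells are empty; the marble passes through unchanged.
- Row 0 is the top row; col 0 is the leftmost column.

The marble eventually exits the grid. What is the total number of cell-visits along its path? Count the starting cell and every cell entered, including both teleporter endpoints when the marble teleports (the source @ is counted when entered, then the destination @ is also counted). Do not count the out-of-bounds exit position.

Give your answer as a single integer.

Answer: 11

Derivation:
Step 1: enter (5,0), '.' pass, move right to (5,1)
Step 2: enter (5,1), '.' pass, move right to (5,2)
Step 3: enter (5,2), '.' pass, move right to (5,3)
Step 4: enter (5,3), '.' pass, move right to (5,4)
Step 5: enter (5,4), '.' pass, move right to (5,5)
Step 6: enter (5,5), '/' deflects right->up, move up to (4,5)
Step 7: enter (4,5), '.' pass, move up to (3,5)
Step 8: enter (3,5), '.' pass, move up to (2,5)
Step 9: enter (2,5), '.' pass, move up to (1,5)
Step 10: enter (1,5), '.' pass, move up to (0,5)
Step 11: enter (0,5), '.' pass, move up to (-1,5)
Step 12: at (-1,5) — EXIT via top edge, pos 5
Path length (cell visits): 11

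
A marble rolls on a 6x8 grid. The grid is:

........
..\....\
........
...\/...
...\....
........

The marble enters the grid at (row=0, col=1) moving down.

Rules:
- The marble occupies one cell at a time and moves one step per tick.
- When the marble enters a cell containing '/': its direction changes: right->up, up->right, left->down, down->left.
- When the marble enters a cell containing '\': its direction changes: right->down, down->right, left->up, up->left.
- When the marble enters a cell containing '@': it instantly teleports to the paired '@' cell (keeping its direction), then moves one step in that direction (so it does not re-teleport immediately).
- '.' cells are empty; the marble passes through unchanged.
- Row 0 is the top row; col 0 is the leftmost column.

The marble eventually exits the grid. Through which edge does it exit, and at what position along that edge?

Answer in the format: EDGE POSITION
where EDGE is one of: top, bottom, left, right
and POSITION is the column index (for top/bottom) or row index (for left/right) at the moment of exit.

Step 1: enter (0,1), '.' pass, move down to (1,1)
Step 2: enter (1,1), '.' pass, move down to (2,1)
Step 3: enter (2,1), '.' pass, move down to (3,1)
Step 4: enter (3,1), '.' pass, move down to (4,1)
Step 5: enter (4,1), '.' pass, move down to (5,1)
Step 6: enter (5,1), '.' pass, move down to (6,1)
Step 7: at (6,1) — EXIT via bottom edge, pos 1

Answer: bottom 1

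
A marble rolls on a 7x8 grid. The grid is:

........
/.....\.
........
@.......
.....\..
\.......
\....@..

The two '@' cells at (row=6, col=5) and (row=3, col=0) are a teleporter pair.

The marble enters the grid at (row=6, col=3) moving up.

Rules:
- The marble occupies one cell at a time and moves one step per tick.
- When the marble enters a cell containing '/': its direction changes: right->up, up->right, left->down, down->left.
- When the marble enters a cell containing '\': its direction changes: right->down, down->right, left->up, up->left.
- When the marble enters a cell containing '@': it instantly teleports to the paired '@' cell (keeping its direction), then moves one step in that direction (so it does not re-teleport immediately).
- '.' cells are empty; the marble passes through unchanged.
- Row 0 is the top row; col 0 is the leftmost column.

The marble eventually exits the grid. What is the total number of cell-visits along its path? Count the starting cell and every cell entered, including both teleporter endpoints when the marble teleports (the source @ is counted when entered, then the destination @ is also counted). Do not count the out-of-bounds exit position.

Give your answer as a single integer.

Answer: 7

Derivation:
Step 1: enter (6,3), '.' pass, move up to (5,3)
Step 2: enter (5,3), '.' pass, move up to (4,3)
Step 3: enter (4,3), '.' pass, move up to (3,3)
Step 4: enter (3,3), '.' pass, move up to (2,3)
Step 5: enter (2,3), '.' pass, move up to (1,3)
Step 6: enter (1,3), '.' pass, move up to (0,3)
Step 7: enter (0,3), '.' pass, move up to (-1,3)
Step 8: at (-1,3) — EXIT via top edge, pos 3
Path length (cell visits): 7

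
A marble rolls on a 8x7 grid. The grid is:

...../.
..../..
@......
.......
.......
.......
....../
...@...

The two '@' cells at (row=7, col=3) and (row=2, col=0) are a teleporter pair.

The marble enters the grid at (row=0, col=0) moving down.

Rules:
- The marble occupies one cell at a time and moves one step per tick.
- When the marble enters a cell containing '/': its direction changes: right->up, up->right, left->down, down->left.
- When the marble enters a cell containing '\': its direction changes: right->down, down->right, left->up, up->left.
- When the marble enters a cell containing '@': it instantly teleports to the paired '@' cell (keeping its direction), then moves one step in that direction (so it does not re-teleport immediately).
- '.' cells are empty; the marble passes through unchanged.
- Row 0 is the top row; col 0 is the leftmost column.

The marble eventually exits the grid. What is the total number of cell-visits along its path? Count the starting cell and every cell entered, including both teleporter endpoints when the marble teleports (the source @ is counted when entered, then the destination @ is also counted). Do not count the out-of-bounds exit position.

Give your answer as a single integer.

Step 1: enter (0,0), '.' pass, move down to (1,0)
Step 2: enter (1,0), '.' pass, move down to (2,0)
Step 3: enter (2,0), '@' teleport (2,0)->(7,3), also enter (7,3), move down to (8,3)
Step 4: at (8,3) — EXIT via bottom edge, pos 3
Path length (cell visits): 4

Answer: 4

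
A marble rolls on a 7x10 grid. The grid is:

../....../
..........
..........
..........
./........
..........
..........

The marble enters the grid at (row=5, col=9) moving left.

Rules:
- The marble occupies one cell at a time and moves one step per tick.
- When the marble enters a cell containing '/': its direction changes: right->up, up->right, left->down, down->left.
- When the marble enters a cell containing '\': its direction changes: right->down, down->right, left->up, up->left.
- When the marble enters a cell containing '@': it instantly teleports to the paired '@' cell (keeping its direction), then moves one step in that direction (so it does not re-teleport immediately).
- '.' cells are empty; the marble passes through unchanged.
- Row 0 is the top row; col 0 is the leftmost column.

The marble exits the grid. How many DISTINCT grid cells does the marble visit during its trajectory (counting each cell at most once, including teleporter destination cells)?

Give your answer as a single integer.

Step 1: enter (5,9), '.' pass, move left to (5,8)
Step 2: enter (5,8), '.' pass, move left to (5,7)
Step 3: enter (5,7), '.' pass, move left to (5,6)
Step 4: enter (5,6), '.' pass, move left to (5,5)
Step 5: enter (5,5), '.' pass, move left to (5,4)
Step 6: enter (5,4), '.' pass, move left to (5,3)
Step 7: enter (5,3), '.' pass, move left to (5,2)
Step 8: enter (5,2), '.' pass, move left to (5,1)
Step 9: enter (5,1), '.' pass, move left to (5,0)
Step 10: enter (5,0), '.' pass, move left to (5,-1)
Step 11: at (5,-1) — EXIT via left edge, pos 5
Distinct cells visited: 10 (path length 10)

Answer: 10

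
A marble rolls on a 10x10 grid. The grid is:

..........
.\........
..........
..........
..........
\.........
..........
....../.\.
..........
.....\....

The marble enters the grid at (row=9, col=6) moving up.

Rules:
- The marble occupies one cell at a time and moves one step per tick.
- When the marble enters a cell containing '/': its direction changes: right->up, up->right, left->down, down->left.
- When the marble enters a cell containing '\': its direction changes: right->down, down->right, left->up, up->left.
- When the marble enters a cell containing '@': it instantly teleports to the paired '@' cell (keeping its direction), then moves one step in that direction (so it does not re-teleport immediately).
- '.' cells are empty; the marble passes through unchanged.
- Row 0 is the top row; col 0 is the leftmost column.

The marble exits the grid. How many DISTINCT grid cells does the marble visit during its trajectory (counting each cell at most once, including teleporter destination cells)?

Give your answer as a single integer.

Answer: 7

Derivation:
Step 1: enter (9,6), '.' pass, move up to (8,6)
Step 2: enter (8,6), '.' pass, move up to (7,6)
Step 3: enter (7,6), '/' deflects up->right, move right to (7,7)
Step 4: enter (7,7), '.' pass, move right to (7,8)
Step 5: enter (7,8), '\' deflects right->down, move down to (8,8)
Step 6: enter (8,8), '.' pass, move down to (9,8)
Step 7: enter (9,8), '.' pass, move down to (10,8)
Step 8: at (10,8) — EXIT via bottom edge, pos 8
Distinct cells visited: 7 (path length 7)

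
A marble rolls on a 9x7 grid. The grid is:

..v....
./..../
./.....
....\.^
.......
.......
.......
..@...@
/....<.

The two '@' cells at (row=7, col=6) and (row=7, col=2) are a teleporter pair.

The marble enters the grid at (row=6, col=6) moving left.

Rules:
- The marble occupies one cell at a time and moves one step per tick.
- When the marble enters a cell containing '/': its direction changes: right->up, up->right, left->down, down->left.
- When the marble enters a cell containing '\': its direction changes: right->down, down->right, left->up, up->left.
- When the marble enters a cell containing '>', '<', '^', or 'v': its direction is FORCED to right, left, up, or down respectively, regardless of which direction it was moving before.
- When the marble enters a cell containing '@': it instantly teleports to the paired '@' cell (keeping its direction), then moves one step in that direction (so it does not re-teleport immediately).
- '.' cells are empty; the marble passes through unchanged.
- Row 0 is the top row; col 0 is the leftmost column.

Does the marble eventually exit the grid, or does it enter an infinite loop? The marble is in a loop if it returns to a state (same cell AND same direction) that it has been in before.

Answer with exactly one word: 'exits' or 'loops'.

Answer: exits

Derivation:
Step 1: enter (6,6), '.' pass, move left to (6,5)
Step 2: enter (6,5), '.' pass, move left to (6,4)
Step 3: enter (6,4), '.' pass, move left to (6,3)
Step 4: enter (6,3), '.' pass, move left to (6,2)
Step 5: enter (6,2), '.' pass, move left to (6,1)
Step 6: enter (6,1), '.' pass, move left to (6,0)
Step 7: enter (6,0), '.' pass, move left to (6,-1)
Step 8: at (6,-1) — EXIT via left edge, pos 6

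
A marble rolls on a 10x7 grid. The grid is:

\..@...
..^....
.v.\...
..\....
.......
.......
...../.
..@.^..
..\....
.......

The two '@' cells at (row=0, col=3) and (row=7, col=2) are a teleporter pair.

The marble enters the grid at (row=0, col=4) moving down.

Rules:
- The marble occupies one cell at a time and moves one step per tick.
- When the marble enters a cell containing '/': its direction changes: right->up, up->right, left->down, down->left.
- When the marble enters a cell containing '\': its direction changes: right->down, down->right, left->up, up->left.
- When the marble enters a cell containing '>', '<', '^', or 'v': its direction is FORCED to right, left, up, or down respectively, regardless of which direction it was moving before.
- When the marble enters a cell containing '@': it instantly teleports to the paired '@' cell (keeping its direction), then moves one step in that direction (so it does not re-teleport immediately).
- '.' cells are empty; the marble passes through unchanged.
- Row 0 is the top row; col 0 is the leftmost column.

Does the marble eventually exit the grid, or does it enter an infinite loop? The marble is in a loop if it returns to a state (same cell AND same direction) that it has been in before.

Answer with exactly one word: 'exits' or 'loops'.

Step 1: enter (0,4), '.' pass, move down to (1,4)
Step 2: enter (1,4), '.' pass, move down to (2,4)
Step 3: enter (2,4), '.' pass, move down to (3,4)
Step 4: enter (3,4), '.' pass, move down to (4,4)
Step 5: enter (4,4), '.' pass, move down to (5,4)
Step 6: enter (5,4), '.' pass, move down to (6,4)
Step 7: enter (6,4), '.' pass, move down to (7,4)
Step 8: enter (7,4), '^' forces down->up, move up to (6,4)
Step 9: enter (6,4), '.' pass, move up to (5,4)
Step 10: enter (5,4), '.' pass, move up to (4,4)
Step 11: enter (4,4), '.' pass, move up to (3,4)
Step 12: enter (3,4), '.' pass, move up to (2,4)
Step 13: enter (2,4), '.' pass, move up to (1,4)
Step 14: enter (1,4), '.' pass, move up to (0,4)
Step 15: enter (0,4), '.' pass, move up to (-1,4)
Step 16: at (-1,4) — EXIT via top edge, pos 4

Answer: exits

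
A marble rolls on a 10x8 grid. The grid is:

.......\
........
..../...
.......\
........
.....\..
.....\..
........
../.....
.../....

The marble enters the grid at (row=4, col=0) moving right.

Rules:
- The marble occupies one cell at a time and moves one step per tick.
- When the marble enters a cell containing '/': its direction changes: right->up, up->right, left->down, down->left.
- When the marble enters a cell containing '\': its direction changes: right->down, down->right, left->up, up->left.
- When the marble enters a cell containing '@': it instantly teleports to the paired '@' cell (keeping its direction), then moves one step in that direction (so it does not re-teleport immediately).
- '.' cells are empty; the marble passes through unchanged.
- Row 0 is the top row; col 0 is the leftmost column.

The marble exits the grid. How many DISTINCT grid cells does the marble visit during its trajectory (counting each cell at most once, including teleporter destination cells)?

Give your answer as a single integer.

Answer: 8

Derivation:
Step 1: enter (4,0), '.' pass, move right to (4,1)
Step 2: enter (4,1), '.' pass, move right to (4,2)
Step 3: enter (4,2), '.' pass, move right to (4,3)
Step 4: enter (4,3), '.' pass, move right to (4,4)
Step 5: enter (4,4), '.' pass, move right to (4,5)
Step 6: enter (4,5), '.' pass, move right to (4,6)
Step 7: enter (4,6), '.' pass, move right to (4,7)
Step 8: enter (4,7), '.' pass, move right to (4,8)
Step 9: at (4,8) — EXIT via right edge, pos 4
Distinct cells visited: 8 (path length 8)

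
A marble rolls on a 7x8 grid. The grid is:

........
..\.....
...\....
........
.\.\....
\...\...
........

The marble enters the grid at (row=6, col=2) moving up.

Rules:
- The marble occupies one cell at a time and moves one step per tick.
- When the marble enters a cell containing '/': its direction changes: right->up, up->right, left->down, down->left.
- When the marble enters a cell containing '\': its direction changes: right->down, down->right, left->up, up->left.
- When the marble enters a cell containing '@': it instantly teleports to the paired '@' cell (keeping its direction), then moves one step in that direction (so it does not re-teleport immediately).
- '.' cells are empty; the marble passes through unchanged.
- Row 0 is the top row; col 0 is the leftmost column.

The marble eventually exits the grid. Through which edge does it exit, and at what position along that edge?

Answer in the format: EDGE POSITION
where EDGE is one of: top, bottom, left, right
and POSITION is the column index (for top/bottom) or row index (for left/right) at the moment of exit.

Answer: left 1

Derivation:
Step 1: enter (6,2), '.' pass, move up to (5,2)
Step 2: enter (5,2), '.' pass, move up to (4,2)
Step 3: enter (4,2), '.' pass, move up to (3,2)
Step 4: enter (3,2), '.' pass, move up to (2,2)
Step 5: enter (2,2), '.' pass, move up to (1,2)
Step 6: enter (1,2), '\' deflects up->left, move left to (1,1)
Step 7: enter (1,1), '.' pass, move left to (1,0)
Step 8: enter (1,0), '.' pass, move left to (1,-1)
Step 9: at (1,-1) — EXIT via left edge, pos 1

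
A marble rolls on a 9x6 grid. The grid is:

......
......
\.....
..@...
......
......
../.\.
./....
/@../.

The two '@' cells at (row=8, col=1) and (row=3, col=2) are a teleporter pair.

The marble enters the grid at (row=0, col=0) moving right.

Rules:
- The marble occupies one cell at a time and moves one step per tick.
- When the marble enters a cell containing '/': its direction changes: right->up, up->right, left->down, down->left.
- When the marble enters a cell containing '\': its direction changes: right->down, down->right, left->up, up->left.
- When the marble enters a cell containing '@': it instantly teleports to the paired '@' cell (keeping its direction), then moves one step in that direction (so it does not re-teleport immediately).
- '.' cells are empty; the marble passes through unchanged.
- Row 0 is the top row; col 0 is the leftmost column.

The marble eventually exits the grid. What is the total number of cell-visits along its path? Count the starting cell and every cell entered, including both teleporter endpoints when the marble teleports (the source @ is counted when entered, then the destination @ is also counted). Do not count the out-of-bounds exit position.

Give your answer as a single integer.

Step 1: enter (0,0), '.' pass, move right to (0,1)
Step 2: enter (0,1), '.' pass, move right to (0,2)
Step 3: enter (0,2), '.' pass, move right to (0,3)
Step 4: enter (0,3), '.' pass, move right to (0,4)
Step 5: enter (0,4), '.' pass, move right to (0,5)
Step 6: enter (0,5), '.' pass, move right to (0,6)
Step 7: at (0,6) — EXIT via right edge, pos 0
Path length (cell visits): 6

Answer: 6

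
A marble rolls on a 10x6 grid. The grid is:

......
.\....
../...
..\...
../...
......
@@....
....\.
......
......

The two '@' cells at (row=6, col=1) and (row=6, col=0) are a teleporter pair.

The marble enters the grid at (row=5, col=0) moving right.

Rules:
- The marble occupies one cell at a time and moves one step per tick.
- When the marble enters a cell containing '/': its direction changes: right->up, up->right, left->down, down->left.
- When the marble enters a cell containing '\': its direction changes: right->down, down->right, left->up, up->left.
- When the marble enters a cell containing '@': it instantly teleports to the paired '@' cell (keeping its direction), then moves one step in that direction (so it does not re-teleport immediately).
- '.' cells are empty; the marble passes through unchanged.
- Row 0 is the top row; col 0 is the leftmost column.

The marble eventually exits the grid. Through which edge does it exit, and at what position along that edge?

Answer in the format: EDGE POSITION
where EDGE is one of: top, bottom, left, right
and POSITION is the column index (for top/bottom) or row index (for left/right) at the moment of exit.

Step 1: enter (5,0), '.' pass, move right to (5,1)
Step 2: enter (5,1), '.' pass, move right to (5,2)
Step 3: enter (5,2), '.' pass, move right to (5,3)
Step 4: enter (5,3), '.' pass, move right to (5,4)
Step 5: enter (5,4), '.' pass, move right to (5,5)
Step 6: enter (5,5), '.' pass, move right to (5,6)
Step 7: at (5,6) — EXIT via right edge, pos 5

Answer: right 5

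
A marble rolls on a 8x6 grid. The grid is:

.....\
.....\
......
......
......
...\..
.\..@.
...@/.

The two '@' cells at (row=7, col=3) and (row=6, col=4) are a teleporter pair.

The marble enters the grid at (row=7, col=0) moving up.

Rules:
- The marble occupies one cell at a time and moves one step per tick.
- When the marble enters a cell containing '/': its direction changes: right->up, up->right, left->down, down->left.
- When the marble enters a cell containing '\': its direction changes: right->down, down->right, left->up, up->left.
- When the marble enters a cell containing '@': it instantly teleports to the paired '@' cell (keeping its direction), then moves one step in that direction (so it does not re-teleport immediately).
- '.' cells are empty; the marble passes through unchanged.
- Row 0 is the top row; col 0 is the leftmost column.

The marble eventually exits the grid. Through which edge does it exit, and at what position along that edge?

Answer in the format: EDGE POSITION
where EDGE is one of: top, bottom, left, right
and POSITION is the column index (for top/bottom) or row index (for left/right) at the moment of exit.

Answer: top 0

Derivation:
Step 1: enter (7,0), '.' pass, move up to (6,0)
Step 2: enter (6,0), '.' pass, move up to (5,0)
Step 3: enter (5,0), '.' pass, move up to (4,0)
Step 4: enter (4,0), '.' pass, move up to (3,0)
Step 5: enter (3,0), '.' pass, move up to (2,0)
Step 6: enter (2,0), '.' pass, move up to (1,0)
Step 7: enter (1,0), '.' pass, move up to (0,0)
Step 8: enter (0,0), '.' pass, move up to (-1,0)
Step 9: at (-1,0) — EXIT via top edge, pos 0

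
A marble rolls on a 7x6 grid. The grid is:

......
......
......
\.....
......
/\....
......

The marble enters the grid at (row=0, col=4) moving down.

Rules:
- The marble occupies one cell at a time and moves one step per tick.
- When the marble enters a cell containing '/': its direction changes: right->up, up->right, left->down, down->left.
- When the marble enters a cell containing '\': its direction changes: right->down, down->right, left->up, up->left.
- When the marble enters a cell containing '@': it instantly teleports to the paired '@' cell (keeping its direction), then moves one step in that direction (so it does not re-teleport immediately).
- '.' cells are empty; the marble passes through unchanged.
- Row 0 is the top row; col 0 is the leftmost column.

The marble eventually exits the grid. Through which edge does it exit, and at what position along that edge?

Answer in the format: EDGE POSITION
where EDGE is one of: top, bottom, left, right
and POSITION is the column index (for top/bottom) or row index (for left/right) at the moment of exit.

Answer: bottom 4

Derivation:
Step 1: enter (0,4), '.' pass, move down to (1,4)
Step 2: enter (1,4), '.' pass, move down to (2,4)
Step 3: enter (2,4), '.' pass, move down to (3,4)
Step 4: enter (3,4), '.' pass, move down to (4,4)
Step 5: enter (4,4), '.' pass, move down to (5,4)
Step 6: enter (5,4), '.' pass, move down to (6,4)
Step 7: enter (6,4), '.' pass, move down to (7,4)
Step 8: at (7,4) — EXIT via bottom edge, pos 4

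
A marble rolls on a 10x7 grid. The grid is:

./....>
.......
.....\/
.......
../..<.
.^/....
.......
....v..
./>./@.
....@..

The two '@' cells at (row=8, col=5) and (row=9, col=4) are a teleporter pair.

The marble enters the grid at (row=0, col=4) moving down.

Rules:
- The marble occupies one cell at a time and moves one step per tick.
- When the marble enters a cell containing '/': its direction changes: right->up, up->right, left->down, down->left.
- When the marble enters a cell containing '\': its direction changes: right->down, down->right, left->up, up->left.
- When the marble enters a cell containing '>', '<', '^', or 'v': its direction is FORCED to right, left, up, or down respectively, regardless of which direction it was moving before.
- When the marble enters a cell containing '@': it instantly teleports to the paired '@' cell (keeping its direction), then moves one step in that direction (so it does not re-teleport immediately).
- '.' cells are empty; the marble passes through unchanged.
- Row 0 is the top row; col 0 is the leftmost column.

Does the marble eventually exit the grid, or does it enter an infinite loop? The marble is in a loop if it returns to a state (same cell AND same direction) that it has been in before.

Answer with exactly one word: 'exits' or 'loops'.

Step 1: enter (0,4), '.' pass, move down to (1,4)
Step 2: enter (1,4), '.' pass, move down to (2,4)
Step 3: enter (2,4), '.' pass, move down to (3,4)
Step 4: enter (3,4), '.' pass, move down to (4,4)
Step 5: enter (4,4), '.' pass, move down to (5,4)
Step 6: enter (5,4), '.' pass, move down to (6,4)
Step 7: enter (6,4), '.' pass, move down to (7,4)
Step 8: enter (7,4), 'v' forces down->down, move down to (8,4)
Step 9: enter (8,4), '/' deflects down->left, move left to (8,3)
Step 10: enter (8,3), '.' pass, move left to (8,2)
Step 11: enter (8,2), '>' forces left->right, move right to (8,3)
Step 12: enter (8,3), '.' pass, move right to (8,4)
Step 13: enter (8,4), '/' deflects right->up, move up to (7,4)
Step 14: enter (7,4), 'v' forces up->down, move down to (8,4)
Step 15: at (8,4) dir=down — LOOP DETECTED (seen before)

Answer: loops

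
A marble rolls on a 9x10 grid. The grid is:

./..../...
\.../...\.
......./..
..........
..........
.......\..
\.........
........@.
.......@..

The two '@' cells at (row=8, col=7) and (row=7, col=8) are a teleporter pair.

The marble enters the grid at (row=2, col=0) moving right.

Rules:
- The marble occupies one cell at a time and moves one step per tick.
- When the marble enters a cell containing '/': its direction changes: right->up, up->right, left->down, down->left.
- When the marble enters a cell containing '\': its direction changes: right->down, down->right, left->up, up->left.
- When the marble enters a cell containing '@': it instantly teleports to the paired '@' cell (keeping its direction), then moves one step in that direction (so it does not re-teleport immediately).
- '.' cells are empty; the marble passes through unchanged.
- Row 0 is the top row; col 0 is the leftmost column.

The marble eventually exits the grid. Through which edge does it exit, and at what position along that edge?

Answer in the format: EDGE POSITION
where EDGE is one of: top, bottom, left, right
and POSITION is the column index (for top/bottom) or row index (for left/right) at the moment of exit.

Answer: top 7

Derivation:
Step 1: enter (2,0), '.' pass, move right to (2,1)
Step 2: enter (2,1), '.' pass, move right to (2,2)
Step 3: enter (2,2), '.' pass, move right to (2,3)
Step 4: enter (2,3), '.' pass, move right to (2,4)
Step 5: enter (2,4), '.' pass, move right to (2,5)
Step 6: enter (2,5), '.' pass, move right to (2,6)
Step 7: enter (2,6), '.' pass, move right to (2,7)
Step 8: enter (2,7), '/' deflects right->up, move up to (1,7)
Step 9: enter (1,7), '.' pass, move up to (0,7)
Step 10: enter (0,7), '.' pass, move up to (-1,7)
Step 11: at (-1,7) — EXIT via top edge, pos 7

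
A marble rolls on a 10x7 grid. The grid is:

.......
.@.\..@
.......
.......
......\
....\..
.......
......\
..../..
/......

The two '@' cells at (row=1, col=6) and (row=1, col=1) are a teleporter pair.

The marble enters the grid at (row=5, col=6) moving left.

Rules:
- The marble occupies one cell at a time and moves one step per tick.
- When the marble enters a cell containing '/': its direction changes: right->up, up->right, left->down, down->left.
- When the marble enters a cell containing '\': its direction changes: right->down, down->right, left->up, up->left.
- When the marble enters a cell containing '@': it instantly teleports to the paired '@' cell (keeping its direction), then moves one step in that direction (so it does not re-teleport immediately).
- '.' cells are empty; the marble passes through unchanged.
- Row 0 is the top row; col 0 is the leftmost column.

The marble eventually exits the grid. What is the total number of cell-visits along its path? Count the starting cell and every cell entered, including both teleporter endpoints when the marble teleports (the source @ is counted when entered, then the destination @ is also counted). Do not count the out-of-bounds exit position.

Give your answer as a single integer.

Answer: 8

Derivation:
Step 1: enter (5,6), '.' pass, move left to (5,5)
Step 2: enter (5,5), '.' pass, move left to (5,4)
Step 3: enter (5,4), '\' deflects left->up, move up to (4,4)
Step 4: enter (4,4), '.' pass, move up to (3,4)
Step 5: enter (3,4), '.' pass, move up to (2,4)
Step 6: enter (2,4), '.' pass, move up to (1,4)
Step 7: enter (1,4), '.' pass, move up to (0,4)
Step 8: enter (0,4), '.' pass, move up to (-1,4)
Step 9: at (-1,4) — EXIT via top edge, pos 4
Path length (cell visits): 8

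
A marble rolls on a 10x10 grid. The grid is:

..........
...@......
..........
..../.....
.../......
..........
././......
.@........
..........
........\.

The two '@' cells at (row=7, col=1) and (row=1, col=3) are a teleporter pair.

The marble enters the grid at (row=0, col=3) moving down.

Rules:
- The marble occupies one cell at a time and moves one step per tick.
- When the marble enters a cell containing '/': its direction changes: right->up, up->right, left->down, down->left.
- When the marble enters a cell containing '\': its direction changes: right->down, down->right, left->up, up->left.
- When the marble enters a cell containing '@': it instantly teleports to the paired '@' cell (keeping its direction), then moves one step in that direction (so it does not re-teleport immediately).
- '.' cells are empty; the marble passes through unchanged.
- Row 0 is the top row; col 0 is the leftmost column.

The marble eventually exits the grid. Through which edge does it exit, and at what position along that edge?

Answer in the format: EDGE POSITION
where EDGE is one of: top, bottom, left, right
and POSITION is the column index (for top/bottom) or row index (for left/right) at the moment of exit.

Step 1: enter (0,3), '.' pass, move down to (1,3)
Step 2: enter (1,3), '@' teleport (1,3)->(7,1), also enter (7,1), move down to (8,1)
Step 3: enter (8,1), '.' pass, move down to (9,1)
Step 4: enter (9,1), '.' pass, move down to (10,1)
Step 5: at (10,1) — EXIT via bottom edge, pos 1

Answer: bottom 1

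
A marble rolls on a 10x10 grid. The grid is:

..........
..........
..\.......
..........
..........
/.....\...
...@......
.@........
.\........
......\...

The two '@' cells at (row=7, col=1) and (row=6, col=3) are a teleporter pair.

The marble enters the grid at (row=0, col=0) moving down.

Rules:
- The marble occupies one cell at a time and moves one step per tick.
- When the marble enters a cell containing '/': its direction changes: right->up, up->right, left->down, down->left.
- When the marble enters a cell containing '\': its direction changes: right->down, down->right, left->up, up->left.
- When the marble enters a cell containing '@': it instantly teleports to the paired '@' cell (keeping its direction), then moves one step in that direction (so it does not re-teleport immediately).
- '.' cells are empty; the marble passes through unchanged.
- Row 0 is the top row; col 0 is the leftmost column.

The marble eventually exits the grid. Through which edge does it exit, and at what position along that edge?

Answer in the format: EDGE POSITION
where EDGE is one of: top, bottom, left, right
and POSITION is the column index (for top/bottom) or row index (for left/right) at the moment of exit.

Step 1: enter (0,0), '.' pass, move down to (1,0)
Step 2: enter (1,0), '.' pass, move down to (2,0)
Step 3: enter (2,0), '.' pass, move down to (3,0)
Step 4: enter (3,0), '.' pass, move down to (4,0)
Step 5: enter (4,0), '.' pass, move down to (5,0)
Step 6: enter (5,0), '/' deflects down->left, move left to (5,-1)
Step 7: at (5,-1) — EXIT via left edge, pos 5

Answer: left 5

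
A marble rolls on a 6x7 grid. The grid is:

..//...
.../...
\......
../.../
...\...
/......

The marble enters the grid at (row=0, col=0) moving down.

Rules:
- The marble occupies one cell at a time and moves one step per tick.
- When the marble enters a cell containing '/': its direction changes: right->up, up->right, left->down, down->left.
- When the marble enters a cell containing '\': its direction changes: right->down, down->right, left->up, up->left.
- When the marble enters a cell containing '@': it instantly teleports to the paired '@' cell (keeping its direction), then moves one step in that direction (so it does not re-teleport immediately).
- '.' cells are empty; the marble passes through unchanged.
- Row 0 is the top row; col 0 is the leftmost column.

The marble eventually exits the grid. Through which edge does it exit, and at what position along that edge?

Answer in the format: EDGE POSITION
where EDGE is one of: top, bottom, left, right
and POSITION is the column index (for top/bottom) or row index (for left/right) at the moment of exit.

Answer: right 2

Derivation:
Step 1: enter (0,0), '.' pass, move down to (1,0)
Step 2: enter (1,0), '.' pass, move down to (2,0)
Step 3: enter (2,0), '\' deflects down->right, move right to (2,1)
Step 4: enter (2,1), '.' pass, move right to (2,2)
Step 5: enter (2,2), '.' pass, move right to (2,3)
Step 6: enter (2,3), '.' pass, move right to (2,4)
Step 7: enter (2,4), '.' pass, move right to (2,5)
Step 8: enter (2,5), '.' pass, move right to (2,6)
Step 9: enter (2,6), '.' pass, move right to (2,7)
Step 10: at (2,7) — EXIT via right edge, pos 2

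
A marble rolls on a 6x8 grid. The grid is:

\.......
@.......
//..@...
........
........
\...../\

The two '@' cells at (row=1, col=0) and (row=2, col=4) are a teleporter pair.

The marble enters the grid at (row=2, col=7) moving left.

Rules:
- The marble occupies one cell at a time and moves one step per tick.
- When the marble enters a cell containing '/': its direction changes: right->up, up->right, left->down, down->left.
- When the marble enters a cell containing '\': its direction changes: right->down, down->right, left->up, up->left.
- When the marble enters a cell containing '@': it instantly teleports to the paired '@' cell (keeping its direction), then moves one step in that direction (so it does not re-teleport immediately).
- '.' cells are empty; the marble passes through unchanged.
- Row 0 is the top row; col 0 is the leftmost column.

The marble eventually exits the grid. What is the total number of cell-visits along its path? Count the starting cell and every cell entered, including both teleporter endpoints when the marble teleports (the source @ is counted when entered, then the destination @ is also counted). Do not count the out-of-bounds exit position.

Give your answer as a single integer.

Answer: 5

Derivation:
Step 1: enter (2,7), '.' pass, move left to (2,6)
Step 2: enter (2,6), '.' pass, move left to (2,5)
Step 3: enter (2,5), '.' pass, move left to (2,4)
Step 4: enter (2,4), '@' teleport (2,4)->(1,0), also enter (1,0), move left to (1,-1)
Step 5: at (1,-1) — EXIT via left edge, pos 1
Path length (cell visits): 5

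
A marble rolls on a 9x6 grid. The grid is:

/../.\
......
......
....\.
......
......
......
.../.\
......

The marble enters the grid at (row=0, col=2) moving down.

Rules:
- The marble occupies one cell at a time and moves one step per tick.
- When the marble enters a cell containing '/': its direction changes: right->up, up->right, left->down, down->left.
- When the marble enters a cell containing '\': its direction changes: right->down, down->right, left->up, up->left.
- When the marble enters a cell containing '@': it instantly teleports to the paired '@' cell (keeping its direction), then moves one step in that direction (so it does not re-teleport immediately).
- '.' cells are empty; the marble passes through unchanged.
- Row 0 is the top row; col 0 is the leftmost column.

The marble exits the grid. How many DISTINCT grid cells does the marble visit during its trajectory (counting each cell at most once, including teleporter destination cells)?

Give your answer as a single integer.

Step 1: enter (0,2), '.' pass, move down to (1,2)
Step 2: enter (1,2), '.' pass, move down to (2,2)
Step 3: enter (2,2), '.' pass, move down to (3,2)
Step 4: enter (3,2), '.' pass, move down to (4,2)
Step 5: enter (4,2), '.' pass, move down to (5,2)
Step 6: enter (5,2), '.' pass, move down to (6,2)
Step 7: enter (6,2), '.' pass, move down to (7,2)
Step 8: enter (7,2), '.' pass, move down to (8,2)
Step 9: enter (8,2), '.' pass, move down to (9,2)
Step 10: at (9,2) — EXIT via bottom edge, pos 2
Distinct cells visited: 9 (path length 9)

Answer: 9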